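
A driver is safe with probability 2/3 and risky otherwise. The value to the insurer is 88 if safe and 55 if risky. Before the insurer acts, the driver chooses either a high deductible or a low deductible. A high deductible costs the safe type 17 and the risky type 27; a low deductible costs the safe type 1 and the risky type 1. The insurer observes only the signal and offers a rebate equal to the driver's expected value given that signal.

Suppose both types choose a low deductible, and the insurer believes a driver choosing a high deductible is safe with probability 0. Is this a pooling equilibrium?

On the equilibrium path (low deductible) the insurer holds the prior 2/3 and pays 2/3·88 + 1/3·55 = 77. Off-path (high deductible) belief 0 gives 0·88 + 1·55 = 55.
Safe: low deductible gives 77 − 1 = 76; high deductible gives 55 − 17 = 38. Stays. ✓
Risky: low deductible gives 77 − 1 = 76; high deductible gives 55 − 27 = 28. Stays. ✓
Beliefs are Bayes-consistent on-path and both types best-respond.

Yes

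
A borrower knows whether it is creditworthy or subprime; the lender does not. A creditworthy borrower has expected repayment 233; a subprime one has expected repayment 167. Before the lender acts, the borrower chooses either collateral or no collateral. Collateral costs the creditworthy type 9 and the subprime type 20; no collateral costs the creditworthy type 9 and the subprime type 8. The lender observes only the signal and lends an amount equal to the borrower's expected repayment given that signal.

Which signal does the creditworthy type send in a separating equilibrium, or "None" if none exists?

Try creditworthy → collateral, subprime → no collateral:
  If types separate, collateral earns payment 233 and no collateral earns 167.
  Creditworthy: collateral gives 233 − 9 = 224; no collateral gives 167 − 9 = 158. No deviation. ✓
  Subprime: no collateral gives 167 − 8 = 159; collateral gives 233 − 20 = 213. Would deviate. ✗
Try creditworthy → no collateral, subprime → collateral:
  If types separate, no collateral earns payment 233 and collateral earns 167.
  Creditworthy: no collateral gives 233 − 9 = 224; collateral gives 167 − 9 = 158. No deviation. ✓
  Subprime: collateral gives 167 − 20 = 147; no collateral gives 233 − 8 = 225. Would deviate. ✗
Neither assignment is incentive-compatible.

None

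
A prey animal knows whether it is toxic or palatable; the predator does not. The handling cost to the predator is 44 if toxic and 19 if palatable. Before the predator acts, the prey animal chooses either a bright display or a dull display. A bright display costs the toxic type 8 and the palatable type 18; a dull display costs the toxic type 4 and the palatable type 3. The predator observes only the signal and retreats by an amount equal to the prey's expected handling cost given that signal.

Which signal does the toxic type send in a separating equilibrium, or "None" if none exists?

Try toxic → bright display, palatable → dull display:
  If types separate, bright display earns payment 44 and dull display earns 19.
  Toxic: bright display gives 44 − 8 = 36; dull display gives 19 − 4 = 15. No deviation. ✓
  Palatable: dull display gives 19 − 3 = 16; bright display gives 44 − 18 = 26. Would deviate. ✗
Try toxic → dull display, palatable → bright display:
  If types separate, dull display earns payment 44 and bright display earns 19.
  Toxic: dull display gives 44 − 4 = 40; bright display gives 19 − 8 = 11. No deviation. ✓
  Palatable: bright display gives 19 − 18 = 1; dull display gives 44 − 3 = 41. Would deviate. ✗
Neither assignment is incentive-compatible.

None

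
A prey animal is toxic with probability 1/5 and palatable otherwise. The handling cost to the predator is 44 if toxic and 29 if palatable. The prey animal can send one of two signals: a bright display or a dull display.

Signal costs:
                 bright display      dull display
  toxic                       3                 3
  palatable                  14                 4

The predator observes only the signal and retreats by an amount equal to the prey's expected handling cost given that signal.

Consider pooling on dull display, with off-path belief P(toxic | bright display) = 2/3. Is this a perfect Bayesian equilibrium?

At the pooled signal (dull display) the predator holds the prior 1/5 and pays 1/5·44 + 4/5·29 = 32. Off-path (bright display) belief 2/3 gives 2/3·44 + 1/3·29 = 39.
Toxic: dull display gives 32 − 3 = 29; bright display gives 39 − 3 = 36. Deviates. ✗
Palatable: dull display gives 32 − 4 = 28; bright display gives 39 − 14 = 25. Stays. ✓

No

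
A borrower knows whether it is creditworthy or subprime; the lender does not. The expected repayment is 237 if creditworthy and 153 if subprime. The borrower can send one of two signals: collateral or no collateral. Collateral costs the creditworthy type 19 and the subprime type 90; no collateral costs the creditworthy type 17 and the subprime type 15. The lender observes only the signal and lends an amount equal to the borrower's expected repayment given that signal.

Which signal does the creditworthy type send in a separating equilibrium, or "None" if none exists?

Try creditworthy → collateral, subprime → no collateral:
  Under separation the lender infers type exactly: collateral → creditworthy (pays 237), no collateral → subprime (pays 153).
  Creditworthy: collateral gives 237 − 19 = 218; no collateral gives 153 − 17 = 136. No deviation. ✓
  Subprime: no collateral gives 153 − 15 = 138; collateral gives 237 − 90 = 147. Would deviate. ✗
Try creditworthy → no collateral, subprime → collateral:
  Under separation the lender infers type exactly: no collateral → creditworthy (pays 237), collateral → subprime (pays 153).
  Creditworthy: no collateral gives 237 − 17 = 220; collateral gives 153 − 19 = 134. No deviation. ✓
  Subprime: collateral gives 153 − 90 = 63; no collateral gives 237 − 15 = 222. Would deviate. ✗
Neither assignment is incentive-compatible.

None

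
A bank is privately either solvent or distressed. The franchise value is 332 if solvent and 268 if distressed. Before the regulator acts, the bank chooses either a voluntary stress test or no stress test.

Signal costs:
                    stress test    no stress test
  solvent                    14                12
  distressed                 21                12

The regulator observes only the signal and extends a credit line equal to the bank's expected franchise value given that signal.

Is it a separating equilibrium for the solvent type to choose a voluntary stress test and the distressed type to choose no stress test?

No

If types separate, stress test earns payment 332 and no stress test earns 268.
Solvent: stress test gives 332 − 14 = 318; no stress test gives 268 − 12 = 256. No deviation. ✓
Distressed: no stress test gives 268 − 12 = 256; stress test gives 332 − 21 = 311. Would deviate. ✗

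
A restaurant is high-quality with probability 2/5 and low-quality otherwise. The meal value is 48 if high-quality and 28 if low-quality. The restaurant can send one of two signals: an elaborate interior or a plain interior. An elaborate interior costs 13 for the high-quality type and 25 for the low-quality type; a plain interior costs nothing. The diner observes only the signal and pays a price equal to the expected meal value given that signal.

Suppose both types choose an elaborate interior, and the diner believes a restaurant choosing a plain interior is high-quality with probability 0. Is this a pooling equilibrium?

At the pooled signal (elaborate interior) the diner holds the prior 2/5 and pays 2/5·48 + 3/5·28 = 36. Off-path (plain interior) belief 0 gives 0·48 + 1·28 = 28.
High-quality: elaborate interior gives 36 − 13 = 23; plain interior gives 28 − 0 = 28. Deviates. ✗
Low-quality: elaborate interior gives 36 − 25 = 11; plain interior gives 28 − 0 = 28. Deviates. ✗

No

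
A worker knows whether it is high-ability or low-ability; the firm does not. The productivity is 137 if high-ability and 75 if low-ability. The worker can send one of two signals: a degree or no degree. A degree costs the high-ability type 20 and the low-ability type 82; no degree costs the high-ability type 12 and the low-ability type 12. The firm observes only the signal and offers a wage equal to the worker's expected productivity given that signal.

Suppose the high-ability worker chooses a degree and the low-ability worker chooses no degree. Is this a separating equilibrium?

If types separate, degree earns payment 137 and no degree earns 75.
High-ability: degree gives 137 − 20 = 117; no degree gives 75 − 12 = 63. No deviation. ✓
Low-ability: no degree gives 75 − 12 = 63; degree gives 137 − 82 = 55. No deviation. ✓
Both incentive constraints hold.

Yes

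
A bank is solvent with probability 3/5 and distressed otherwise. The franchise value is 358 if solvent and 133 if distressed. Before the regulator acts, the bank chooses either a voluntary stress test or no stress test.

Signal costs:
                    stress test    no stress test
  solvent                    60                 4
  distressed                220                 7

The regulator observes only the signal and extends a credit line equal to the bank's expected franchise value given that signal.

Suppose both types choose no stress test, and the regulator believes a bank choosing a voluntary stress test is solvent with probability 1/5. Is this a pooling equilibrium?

Yes

On the equilibrium path (no stress test) the regulator holds the prior 3/5 and pays 3/5·358 + 2/5·133 = 268. Off-path (stress test) belief 1/5 gives 1/5·358 + 4/5·133 = 178.
Solvent: no stress test gives 268 − 4 = 264; stress test gives 178 − 60 = 118. Stays. ✓
Distressed: no stress test gives 268 − 7 = 261; stress test gives 178 − 220 = -42. Stays. ✓
Beliefs are Bayes-consistent on-path and both types best-respond.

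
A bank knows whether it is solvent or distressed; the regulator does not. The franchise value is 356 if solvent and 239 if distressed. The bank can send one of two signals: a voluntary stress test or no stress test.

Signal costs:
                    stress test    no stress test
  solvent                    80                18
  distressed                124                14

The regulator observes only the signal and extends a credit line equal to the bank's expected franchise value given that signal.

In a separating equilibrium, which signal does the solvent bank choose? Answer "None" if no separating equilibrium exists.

None

Try solvent → stress test, distressed → no stress test:
  If types separate, stress test earns payment 356 and no stress test earns 239.
  Solvent: stress test gives 356 − 80 = 276; no stress test gives 239 − 18 = 221. No deviation. ✓
  Distressed: no stress test gives 239 − 14 = 225; stress test gives 356 − 124 = 232. Would deviate. ✗
Try solvent → no stress test, distressed → stress test:
  If types separate, no stress test earns payment 356 and stress test earns 239.
  Solvent: no stress test gives 356 − 18 = 338; stress test gives 239 − 80 = 159. No deviation. ✓
  Distressed: stress test gives 239 − 124 = 115; no stress test gives 356 − 14 = 342. Would deviate. ✗
Neither assignment is incentive-compatible.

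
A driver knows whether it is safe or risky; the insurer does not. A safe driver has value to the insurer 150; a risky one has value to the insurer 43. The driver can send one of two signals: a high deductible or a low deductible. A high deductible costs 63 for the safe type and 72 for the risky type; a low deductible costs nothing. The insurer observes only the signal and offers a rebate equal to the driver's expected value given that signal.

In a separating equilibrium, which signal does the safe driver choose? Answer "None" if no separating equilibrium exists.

Try safe → high deductible, risky → low deductible:
  If types separate, high deductible earns payment 150 and low deductible earns 43.
  Safe: high deductible gives 150 − 63 = 87; low deductible gives 43 − 0 = 43. No deviation. ✓
  Risky: low deductible gives 43 − 0 = 43; high deductible gives 150 − 72 = 78. Would deviate. ✗
Try safe → low deductible, risky → high deductible:
  If types separate, low deductible earns payment 150 and high deductible earns 43.
  Safe: low deductible gives 150 − 0 = 150; high deductible gives 43 − 63 = -20. No deviation. ✓
  Risky: high deductible gives 43 − 72 = -29; low deductible gives 150 − 0 = 150. Would deviate. ✗
Neither assignment is incentive-compatible.

None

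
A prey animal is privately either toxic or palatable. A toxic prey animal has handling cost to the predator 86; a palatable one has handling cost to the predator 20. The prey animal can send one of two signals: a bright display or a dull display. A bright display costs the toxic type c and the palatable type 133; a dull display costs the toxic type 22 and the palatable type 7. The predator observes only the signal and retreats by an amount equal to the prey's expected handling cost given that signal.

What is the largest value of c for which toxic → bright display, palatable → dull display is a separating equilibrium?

Under separation: bright display → toxic (pays 86); dull display → palatable (pays 20).
Palatable: 20 − 7 = 13 ≥ 86 − 133 = -47. Holds regardless of c. ✓
Toxic: 86 − c ≥ 20 − 22, so c ≤ 86 − -2 = 88.

88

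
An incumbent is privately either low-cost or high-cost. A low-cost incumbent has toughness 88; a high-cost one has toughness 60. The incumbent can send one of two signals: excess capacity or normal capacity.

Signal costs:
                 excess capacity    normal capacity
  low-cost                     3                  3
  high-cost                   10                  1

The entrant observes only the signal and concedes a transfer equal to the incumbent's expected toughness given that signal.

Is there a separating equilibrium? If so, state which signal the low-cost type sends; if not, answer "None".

None

Try low-cost → excess capacity, high-cost → normal capacity:
  If types separate, excess capacity earns payment 88 and normal capacity earns 60.
  Low-cost: excess capacity gives 88 − 3 = 85; normal capacity gives 60 − 3 = 57. No deviation. ✓
  High-cost: normal capacity gives 60 − 1 = 59; excess capacity gives 88 − 10 = 78. Would deviate. ✗
Try low-cost → normal capacity, high-cost → excess capacity:
  If types separate, normal capacity earns payment 88 and excess capacity earns 60.
  Low-cost: normal capacity gives 88 − 3 = 85; excess capacity gives 60 − 3 = 57. No deviation. ✓
  High-cost: excess capacity gives 60 − 10 = 50; normal capacity gives 88 − 1 = 87. Would deviate. ✗
Neither assignment is incentive-compatible.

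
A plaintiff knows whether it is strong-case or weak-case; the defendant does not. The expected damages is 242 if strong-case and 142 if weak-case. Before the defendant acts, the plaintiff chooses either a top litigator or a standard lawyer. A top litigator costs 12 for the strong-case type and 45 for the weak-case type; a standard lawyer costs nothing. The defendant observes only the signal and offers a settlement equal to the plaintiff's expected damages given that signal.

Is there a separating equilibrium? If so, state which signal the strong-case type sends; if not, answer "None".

Try strong-case → top litigator, weak-case → standard lawyer:
  Under separation the defendant infers type exactly: top litigator → strong-case (pays 242), standard lawyer → weak-case (pays 142).
  Strong-case: top litigator gives 242 − 12 = 230; standard lawyer gives 142 − 0 = 142. No deviation. ✓
  Weak-case: standard lawyer gives 142 − 0 = 142; top litigator gives 242 − 45 = 197. Would deviate. ✗
Try strong-case → standard lawyer, weak-case → top litigator:
  Under separation the defendant infers type exactly: standard lawyer → strong-case (pays 242), top litigator → weak-case (pays 142).
  Strong-case: standard lawyer gives 242 − 0 = 242; top litigator gives 142 − 12 = 130. No deviation. ✓
  Weak-case: top litigator gives 142 − 45 = 97; standard lawyer gives 242 − 0 = 242. Would deviate. ✗
Neither assignment is incentive-compatible.

None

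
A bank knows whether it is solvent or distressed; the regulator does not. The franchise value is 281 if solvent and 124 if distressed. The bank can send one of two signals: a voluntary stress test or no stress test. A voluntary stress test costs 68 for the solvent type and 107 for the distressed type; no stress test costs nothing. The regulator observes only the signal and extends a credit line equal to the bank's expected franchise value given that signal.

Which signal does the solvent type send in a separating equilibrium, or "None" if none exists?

Try solvent → stress test, distressed → no stress test:
  If types separate, stress test earns payment 281 and no stress test earns 124.
  Solvent: stress test gives 281 − 68 = 213; no stress test gives 124 − 0 = 124. No deviation. ✓
  Distressed: no stress test gives 124 − 0 = 124; stress test gives 281 − 107 = 174. Would deviate. ✗
Try solvent → no stress test, distressed → stress test:
  If types separate, no stress test earns payment 281 and stress test earns 124.
  Solvent: no stress test gives 281 − 0 = 281; stress test gives 124 − 68 = 56. No deviation. ✓
  Distressed: stress test gives 124 − 107 = 17; no stress test gives 281 − 0 = 281. Would deviate. ✗
Neither assignment is incentive-compatible.

None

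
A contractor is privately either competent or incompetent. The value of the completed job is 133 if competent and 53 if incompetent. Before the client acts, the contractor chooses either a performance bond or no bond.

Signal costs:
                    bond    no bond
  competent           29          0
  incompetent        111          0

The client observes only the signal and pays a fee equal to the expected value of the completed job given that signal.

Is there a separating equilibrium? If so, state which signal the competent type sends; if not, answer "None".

Try competent → bond, incompetent → no bond:
  Under separation the client infers type exactly: bond → competent (pays 133), no bond → incompetent (pays 53).
  Competent: bond gives 133 − 29 = 104; no bond gives 53 − 0 = 53. No deviation. ✓
  Incompetent: no bond gives 53 − 0 = 53; bond gives 133 − 111 = 22. No deviation. ✓
Both hold — the competent type sends bond.

bond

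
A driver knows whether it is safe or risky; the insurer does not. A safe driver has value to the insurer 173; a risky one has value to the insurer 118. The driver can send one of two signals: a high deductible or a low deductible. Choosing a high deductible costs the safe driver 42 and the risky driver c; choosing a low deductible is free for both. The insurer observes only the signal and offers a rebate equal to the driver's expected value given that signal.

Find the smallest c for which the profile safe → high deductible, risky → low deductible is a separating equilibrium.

Under separation: high deductible → safe (pays 173); low deductible → risky (pays 118).
Safe: 173 − 42 = 131 ≥ 118 − 0 = 118. Holds regardless of c. ✓
Risky: 118 − 0 ≥ 173 − c, so c ≥ 173 − 118 = 55.

55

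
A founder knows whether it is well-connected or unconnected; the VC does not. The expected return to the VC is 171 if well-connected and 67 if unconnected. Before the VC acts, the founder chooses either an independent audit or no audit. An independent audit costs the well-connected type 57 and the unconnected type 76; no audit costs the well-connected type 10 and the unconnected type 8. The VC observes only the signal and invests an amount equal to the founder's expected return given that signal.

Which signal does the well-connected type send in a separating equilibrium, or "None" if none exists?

None

Try well-connected → audit, unconnected → no audit:
  Under separation the VC infers type exactly: audit → well-connected (pays 171), no audit → unconnected (pays 67).
  Well-connected: audit gives 171 − 57 = 114; no audit gives 67 − 10 = 57. No deviation. ✓
  Unconnected: no audit gives 67 − 8 = 59; audit gives 171 − 76 = 95. Would deviate. ✗
Try well-connected → no audit, unconnected → audit:
  Under separation the VC infers type exactly: no audit → well-connected (pays 171), audit → unconnected (pays 67).
  Well-connected: no audit gives 171 − 10 = 161; audit gives 67 − 57 = 10. No deviation. ✓
  Unconnected: audit gives 67 − 76 = -9; no audit gives 171 − 8 = 163. Would deviate. ✗
Neither assignment is incentive-compatible.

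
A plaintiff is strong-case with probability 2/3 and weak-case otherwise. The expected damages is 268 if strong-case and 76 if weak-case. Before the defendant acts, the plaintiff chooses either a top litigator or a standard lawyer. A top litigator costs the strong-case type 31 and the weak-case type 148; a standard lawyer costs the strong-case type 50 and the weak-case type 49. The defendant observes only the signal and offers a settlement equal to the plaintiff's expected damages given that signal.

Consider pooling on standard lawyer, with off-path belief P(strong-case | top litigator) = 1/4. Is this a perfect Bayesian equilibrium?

Yes

On the equilibrium path (standard lawyer) the defendant holds the prior 2/3 and pays 2/3·268 + 1/3·76 = 204. Off-path (top litigator) belief 1/4 gives 1/4·268 + 3/4·76 = 124.
Strong-case: standard lawyer gives 204 − 50 = 154; top litigator gives 124 − 31 = 93. Stays. ✓
Weak-case: standard lawyer gives 204 − 49 = 155; top litigator gives 124 − 148 = -24. Stays. ✓
Beliefs are Bayes-consistent on-path and both types best-respond.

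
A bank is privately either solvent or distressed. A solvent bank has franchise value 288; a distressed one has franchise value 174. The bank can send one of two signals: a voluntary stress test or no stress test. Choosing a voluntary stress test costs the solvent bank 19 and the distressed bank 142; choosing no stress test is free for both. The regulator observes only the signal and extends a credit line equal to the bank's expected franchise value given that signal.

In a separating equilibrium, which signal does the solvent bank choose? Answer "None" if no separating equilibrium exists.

Try solvent → stress test, distressed → no stress test:
  If types separate, stress test earns payment 288 and no stress test earns 174.
  Solvent: stress test gives 288 − 19 = 269; no stress test gives 174 − 0 = 174. No deviation. ✓
  Distressed: no stress test gives 174 − 0 = 174; stress test gives 288 − 142 = 146. No deviation. ✓
Both hold — the solvent type sends stress test.

stress test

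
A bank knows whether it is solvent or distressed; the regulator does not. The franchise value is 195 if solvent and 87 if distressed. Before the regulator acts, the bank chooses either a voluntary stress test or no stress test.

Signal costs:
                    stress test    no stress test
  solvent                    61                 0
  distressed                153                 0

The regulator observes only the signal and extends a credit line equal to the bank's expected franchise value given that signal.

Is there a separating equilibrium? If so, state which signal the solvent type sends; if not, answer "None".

stress test

Try solvent → stress test, distressed → no stress test:
  If types separate, stress test earns payment 195 and no stress test earns 87.
  Solvent: stress test gives 195 − 61 = 134; no stress test gives 87 − 0 = 87. No deviation. ✓
  Distressed: no stress test gives 87 − 0 = 87; stress test gives 195 − 153 = 42. No deviation. ✓
Both hold — the solvent type sends stress test.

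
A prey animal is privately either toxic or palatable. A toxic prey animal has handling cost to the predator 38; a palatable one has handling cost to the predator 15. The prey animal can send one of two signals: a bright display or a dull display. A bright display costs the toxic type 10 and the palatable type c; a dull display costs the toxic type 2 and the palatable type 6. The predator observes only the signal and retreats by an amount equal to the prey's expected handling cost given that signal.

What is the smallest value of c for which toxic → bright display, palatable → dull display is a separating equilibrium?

Under separation: bright display → toxic (pays 38); dull display → palatable (pays 15).
Toxic: 38 − 10 = 28 ≥ 15 − 2 = 13. Holds regardless of c. ✓
Palatable: 15 − 6 ≥ 38 − c, so c ≥ 38 − 9 = 29.

29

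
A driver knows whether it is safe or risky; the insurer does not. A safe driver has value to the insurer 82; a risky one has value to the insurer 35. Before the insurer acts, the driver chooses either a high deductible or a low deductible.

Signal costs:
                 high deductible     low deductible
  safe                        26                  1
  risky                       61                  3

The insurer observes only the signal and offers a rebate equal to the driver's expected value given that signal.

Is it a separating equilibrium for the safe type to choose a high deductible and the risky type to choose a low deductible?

If types separate, high deductible earns payment 82 and low deductible earns 35.
Safe: high deductible gives 82 − 26 = 56; low deductible gives 35 − 1 = 34. No deviation. ✓
Risky: low deductible gives 35 − 3 = 32; high deductible gives 82 − 61 = 21. No deviation. ✓
Both incentive constraints hold.

Yes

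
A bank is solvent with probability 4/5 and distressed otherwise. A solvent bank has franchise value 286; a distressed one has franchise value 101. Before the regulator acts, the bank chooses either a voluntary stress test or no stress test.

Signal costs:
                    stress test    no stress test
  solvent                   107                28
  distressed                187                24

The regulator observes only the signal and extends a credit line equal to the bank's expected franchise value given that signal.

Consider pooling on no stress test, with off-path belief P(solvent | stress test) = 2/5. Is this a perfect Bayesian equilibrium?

Yes

At the pooled signal (no stress test) the regulator holds the prior 4/5 and pays 4/5·286 + 1/5·101 = 249. Off-path (stress test) belief 2/5 gives 2/5·286 + 3/5·101 = 175.
Solvent: no stress test gives 249 − 28 = 221; stress test gives 175 − 107 = 68. Stays. ✓
Distressed: no stress test gives 249 − 24 = 225; stress test gives 175 − 187 = -12. Stays. ✓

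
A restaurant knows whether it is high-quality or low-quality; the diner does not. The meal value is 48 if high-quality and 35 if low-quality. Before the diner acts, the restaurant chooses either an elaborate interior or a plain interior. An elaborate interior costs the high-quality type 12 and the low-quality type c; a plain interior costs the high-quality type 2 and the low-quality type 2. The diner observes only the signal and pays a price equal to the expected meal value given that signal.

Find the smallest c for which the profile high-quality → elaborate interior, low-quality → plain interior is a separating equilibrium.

15

Under separation: elaborate interior → high-quality (pays 48); plain interior → low-quality (pays 35).
High-quality: 48 − 12 = 36 ≥ 35 − 2 = 33. Holds regardless of c. ✓
Low-quality: 35 − 2 ≥ 48 − c, so c ≥ 48 − 33 = 15.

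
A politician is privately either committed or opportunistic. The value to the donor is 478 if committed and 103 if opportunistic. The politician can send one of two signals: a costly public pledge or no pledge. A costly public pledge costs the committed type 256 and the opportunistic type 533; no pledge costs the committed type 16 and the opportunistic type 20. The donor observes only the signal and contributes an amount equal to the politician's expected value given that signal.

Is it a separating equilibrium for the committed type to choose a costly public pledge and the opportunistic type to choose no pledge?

Yes

Under separation the donor infers type exactly: pledge → committed (pays 478), no pledge → opportunistic (pays 103).
Committed: pledge gives 478 − 256 = 222; no pledge gives 103 − 16 = 87. No deviation. ✓
Opportunistic: no pledge gives 103 − 20 = 83; pledge gives 478 − 533 = -55. No deviation. ✓
Neither type gains from mimicking the other.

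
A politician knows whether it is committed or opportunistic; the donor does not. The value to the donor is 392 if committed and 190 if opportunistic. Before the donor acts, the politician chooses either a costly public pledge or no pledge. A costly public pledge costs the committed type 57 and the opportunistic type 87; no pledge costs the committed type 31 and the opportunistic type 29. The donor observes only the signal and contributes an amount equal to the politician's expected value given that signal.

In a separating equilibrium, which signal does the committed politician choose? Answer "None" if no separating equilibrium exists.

None

Try committed → pledge, opportunistic → no pledge:
  If types separate, pledge earns payment 392 and no pledge earns 190.
  Committed: pledge gives 392 − 57 = 335; no pledge gives 190 − 31 = 159. No deviation. ✓
  Opportunistic: no pledge gives 190 − 29 = 161; pledge gives 392 − 87 = 305. Would deviate. ✗
Try committed → no pledge, opportunistic → pledge:
  If types separate, no pledge earns payment 392 and pledge earns 190.
  Committed: no pledge gives 392 − 31 = 361; pledge gives 190 − 57 = 133. No deviation. ✓
  Opportunistic: pledge gives 190 − 87 = 103; no pledge gives 392 − 29 = 363. Would deviate. ✗
Neither assignment is incentive-compatible.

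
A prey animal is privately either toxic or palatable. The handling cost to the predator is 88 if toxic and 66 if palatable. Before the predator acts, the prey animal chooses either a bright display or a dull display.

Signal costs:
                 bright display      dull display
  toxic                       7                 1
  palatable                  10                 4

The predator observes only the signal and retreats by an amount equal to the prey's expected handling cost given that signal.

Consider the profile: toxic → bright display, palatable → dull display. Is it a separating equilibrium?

No

Under separation the predator infers type exactly: bright display → toxic (pays 88), dull display → palatable (pays 66).
Toxic: bright display gives 88 − 7 = 81; dull display gives 66 − 1 = 65. No deviation. ✓
Palatable: dull display gives 66 − 4 = 62; bright display gives 88 − 10 = 78. Would deviate. ✗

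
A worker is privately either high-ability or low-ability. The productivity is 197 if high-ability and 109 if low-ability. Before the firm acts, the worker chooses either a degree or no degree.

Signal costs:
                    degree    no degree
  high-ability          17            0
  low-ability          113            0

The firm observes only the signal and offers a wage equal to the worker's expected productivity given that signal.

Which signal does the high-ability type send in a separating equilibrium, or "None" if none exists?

Try high-ability → degree, low-ability → no degree:
  Under separation the firm infers type exactly: degree → high-ability (pays 197), no degree → low-ability (pays 109).
  High-ability: degree gives 197 − 17 = 180; no degree gives 109 − 0 = 109. No deviation. ✓
  Low-ability: no degree gives 109 − 0 = 109; degree gives 197 − 113 = 84. No deviation. ✓
Both hold — the high-ability type sends degree.

degree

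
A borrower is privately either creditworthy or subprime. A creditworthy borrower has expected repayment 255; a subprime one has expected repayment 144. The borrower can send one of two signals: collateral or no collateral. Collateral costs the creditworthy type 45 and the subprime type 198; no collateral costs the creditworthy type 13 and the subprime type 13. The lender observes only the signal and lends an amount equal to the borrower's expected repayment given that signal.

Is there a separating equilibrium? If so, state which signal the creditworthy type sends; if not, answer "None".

collateral

Try creditworthy → collateral, subprime → no collateral:
  If types separate, collateral earns payment 255 and no collateral earns 144.
  Creditworthy: collateral gives 255 − 45 = 210; no collateral gives 144 − 13 = 131. No deviation. ✓
  Subprime: no collateral gives 144 − 13 = 131; collateral gives 255 − 198 = 57. No deviation. ✓
Both hold — the creditworthy type sends collateral.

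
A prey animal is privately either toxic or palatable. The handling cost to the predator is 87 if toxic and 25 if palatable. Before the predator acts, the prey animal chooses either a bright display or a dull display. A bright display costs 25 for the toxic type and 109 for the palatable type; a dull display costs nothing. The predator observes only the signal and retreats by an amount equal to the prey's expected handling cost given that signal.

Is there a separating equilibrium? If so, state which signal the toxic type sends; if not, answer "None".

bright display

Try toxic → bright display, palatable → dull display:
  Under separation the predator infers type exactly: bright display → toxic (pays 87), dull display → palatable (pays 25).
  Toxic: bright display gives 87 − 25 = 62; dull display gives 25 − 0 = 25. No deviation. ✓
  Palatable: dull display gives 25 − 0 = 25; bright display gives 87 − 109 = -22. No deviation. ✓
Both hold — the toxic type sends bright display.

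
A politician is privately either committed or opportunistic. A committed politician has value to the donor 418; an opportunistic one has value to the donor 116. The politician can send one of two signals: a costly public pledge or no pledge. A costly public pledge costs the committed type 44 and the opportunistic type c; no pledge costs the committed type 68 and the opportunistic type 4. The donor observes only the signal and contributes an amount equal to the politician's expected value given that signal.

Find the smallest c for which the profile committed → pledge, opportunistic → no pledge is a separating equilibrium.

306

Under separation: pledge → committed (pays 418); no pledge → opportunistic (pays 116).
Committed: 418 − 44 = 374 ≥ 116 − 68 = 48. Holds regardless of c. ✓
Opportunistic: 116 − 4 ≥ 418 − c, so c ≥ 418 − 112 = 306.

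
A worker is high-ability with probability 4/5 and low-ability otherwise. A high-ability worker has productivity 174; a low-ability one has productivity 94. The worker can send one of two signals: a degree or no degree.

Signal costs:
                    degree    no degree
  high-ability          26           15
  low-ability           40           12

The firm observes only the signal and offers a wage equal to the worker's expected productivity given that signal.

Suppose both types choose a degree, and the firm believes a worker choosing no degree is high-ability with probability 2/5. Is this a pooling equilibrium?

At the pooled signal (degree) the firm holds the prior 4/5 and pays 4/5·174 + 1/5·94 = 158. Off-path (no degree) belief 2/5 gives 2/5·174 + 3/5·94 = 126.
High-ability: degree gives 158 − 26 = 132; no degree gives 126 − 15 = 111. Stays. ✓
Low-ability: degree gives 158 − 40 = 118; no degree gives 126 − 12 = 114. Stays. ✓

Yes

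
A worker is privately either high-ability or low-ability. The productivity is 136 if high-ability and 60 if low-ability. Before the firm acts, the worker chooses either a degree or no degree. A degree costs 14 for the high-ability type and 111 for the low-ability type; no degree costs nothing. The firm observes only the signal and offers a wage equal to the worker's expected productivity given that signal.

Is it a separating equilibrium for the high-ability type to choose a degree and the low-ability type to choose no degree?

Yes

If types separate, degree earns payment 136 and no degree earns 60.
High-ability: degree gives 136 − 14 = 122; no degree gives 60 − 0 = 60. No deviation. ✓
Low-ability: no degree gives 60 − 0 = 60; degree gives 136 − 111 = 25. No deviation. ✓
Neither type gains from mimicking the other.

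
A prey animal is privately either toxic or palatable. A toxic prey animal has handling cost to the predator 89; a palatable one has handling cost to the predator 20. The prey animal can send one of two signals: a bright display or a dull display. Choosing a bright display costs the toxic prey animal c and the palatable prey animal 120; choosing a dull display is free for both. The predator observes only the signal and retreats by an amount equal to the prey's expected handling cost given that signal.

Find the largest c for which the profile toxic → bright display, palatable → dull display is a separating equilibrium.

Under separation: bright display → toxic (pays 89); dull display → palatable (pays 20).
Palatable: 20 − 0 = 20 ≥ 89 − 120 = -31. Holds regardless of c. ✓
Toxic: 89 − c ≥ 20 − 0, so c ≤ 89 − 20 = 69.

69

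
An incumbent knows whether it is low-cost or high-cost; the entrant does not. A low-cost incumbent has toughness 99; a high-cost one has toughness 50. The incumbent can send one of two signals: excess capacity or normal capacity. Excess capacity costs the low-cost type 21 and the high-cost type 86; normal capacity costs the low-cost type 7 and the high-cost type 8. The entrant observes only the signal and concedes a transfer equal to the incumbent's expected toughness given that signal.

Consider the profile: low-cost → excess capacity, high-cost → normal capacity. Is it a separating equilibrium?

If types separate, excess capacity earns payment 99 and normal capacity earns 50.
Low-cost: excess capacity gives 99 − 21 = 78; normal capacity gives 50 − 7 = 43. No deviation. ✓
High-cost: normal capacity gives 50 − 8 = 42; excess capacity gives 99 − 86 = 13. No deviation. ✓
Neither type gains from mimicking the other.

Yes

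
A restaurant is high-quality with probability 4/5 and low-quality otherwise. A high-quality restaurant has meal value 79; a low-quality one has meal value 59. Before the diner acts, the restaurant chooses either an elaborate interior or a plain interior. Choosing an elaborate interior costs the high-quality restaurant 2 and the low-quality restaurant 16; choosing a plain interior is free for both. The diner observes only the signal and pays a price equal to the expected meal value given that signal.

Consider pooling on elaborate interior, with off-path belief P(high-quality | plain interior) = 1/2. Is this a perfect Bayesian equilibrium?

On the equilibrium path (elaborate interior) the diner holds the prior 4/5 and pays 4/5·79 + 1/5·59 = 75. Off-path (plain interior) belief 1/2 gives 1/2·79 + 1/2·59 = 69.
High-quality: elaborate interior gives 75 − 2 = 73; plain interior gives 69 − 0 = 69. Stays. ✓
Low-quality: elaborate interior gives 75 − 16 = 59; plain interior gives 69 − 0 = 69. Deviates. ✗

No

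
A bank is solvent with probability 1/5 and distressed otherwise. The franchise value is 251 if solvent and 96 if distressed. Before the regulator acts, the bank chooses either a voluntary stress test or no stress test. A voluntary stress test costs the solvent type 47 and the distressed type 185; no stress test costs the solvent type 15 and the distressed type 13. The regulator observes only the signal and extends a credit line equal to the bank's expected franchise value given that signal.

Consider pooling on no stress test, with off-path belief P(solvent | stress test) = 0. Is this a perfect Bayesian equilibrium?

On the equilibrium path (no stress test) the regulator holds the prior 1/5 and pays 1/5·251 + 4/5·96 = 127. Off-path (stress test) belief 0 gives 0·251 + 1·96 = 96.
Solvent: no stress test gives 127 − 15 = 112; stress test gives 96 − 47 = 49. Stays. ✓
Distressed: no stress test gives 127 − 13 = 114; stress test gives 96 − 185 = -89. Stays. ✓
Beliefs are Bayes-consistent on-path and both types best-respond.

Yes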